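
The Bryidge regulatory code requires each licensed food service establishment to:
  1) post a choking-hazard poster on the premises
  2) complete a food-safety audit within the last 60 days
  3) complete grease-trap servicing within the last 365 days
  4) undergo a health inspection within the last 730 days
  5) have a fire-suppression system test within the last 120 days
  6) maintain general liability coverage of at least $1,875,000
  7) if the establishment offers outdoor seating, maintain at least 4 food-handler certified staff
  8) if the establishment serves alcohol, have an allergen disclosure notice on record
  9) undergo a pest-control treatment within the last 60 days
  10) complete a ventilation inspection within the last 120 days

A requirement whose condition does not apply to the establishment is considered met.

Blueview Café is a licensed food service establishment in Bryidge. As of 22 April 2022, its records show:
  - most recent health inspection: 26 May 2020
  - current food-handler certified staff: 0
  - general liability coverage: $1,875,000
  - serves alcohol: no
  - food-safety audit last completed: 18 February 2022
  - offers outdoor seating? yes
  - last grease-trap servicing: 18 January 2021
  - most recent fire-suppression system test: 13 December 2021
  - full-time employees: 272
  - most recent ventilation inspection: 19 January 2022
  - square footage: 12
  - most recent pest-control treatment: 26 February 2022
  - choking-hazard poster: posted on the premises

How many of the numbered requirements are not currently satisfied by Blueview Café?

1. choking-hazard poster present → met
2. food-safety audit 63 days ago vs limit 60 → not met
3. grease-trap servicing 459 days ago vs limit 365 → not met
4. health inspection 696 days ago vs limit 730 → met
5. fire-suppression system test 130 days ago vs limit 120 → not met
6. general liability coverage $1,875,000 ≥ $1,875,000 → met
7. condition 'offers outdoor seating' holds; food-handler certified staff 0 < 4 → not met
8. condition 'serves alcohol' does not hold → requirement n/a → met
9. pest-control treatment 55 days ago vs limit 60 → met
10. ventilation inspection 93 days ago vs limit 120 → met
Not met: 4 of 10

4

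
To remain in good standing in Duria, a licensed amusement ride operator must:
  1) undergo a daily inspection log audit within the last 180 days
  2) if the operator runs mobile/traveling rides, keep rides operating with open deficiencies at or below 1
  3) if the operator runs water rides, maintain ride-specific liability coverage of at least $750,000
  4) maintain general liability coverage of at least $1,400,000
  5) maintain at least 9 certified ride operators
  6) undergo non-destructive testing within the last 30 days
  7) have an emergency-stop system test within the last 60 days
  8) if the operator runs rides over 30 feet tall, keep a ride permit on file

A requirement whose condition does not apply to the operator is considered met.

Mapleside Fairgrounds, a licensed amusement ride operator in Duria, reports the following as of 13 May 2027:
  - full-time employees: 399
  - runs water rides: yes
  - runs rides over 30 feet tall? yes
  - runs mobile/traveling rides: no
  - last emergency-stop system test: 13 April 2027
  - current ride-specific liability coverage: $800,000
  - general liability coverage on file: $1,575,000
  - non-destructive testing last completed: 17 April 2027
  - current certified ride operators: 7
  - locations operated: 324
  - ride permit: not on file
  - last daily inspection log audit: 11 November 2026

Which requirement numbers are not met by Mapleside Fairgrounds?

1, 5, 8

1. daily inspection log audit 183 days ago vs limit 180 → not met
2. condition 'runs mobile/traveling rides' does not hold → requirement n/a → met
3. condition 'runs water rides' holds; ride-specific liability coverage $800,000 ≥ $750,000 → met
4. general liability coverage $1,575,000 ≥ $1,400,000 → met
5. certified ride operators 7 < 9 → not met
6. non-destructive testing 26 days ago vs limit 30 → met
7. emergency-stop system test 30 days ago vs limit 60 → met
8. condition 'runs rides over 30 feet tall' holds; ride permit absent → not met
Not met: 1, 5, 8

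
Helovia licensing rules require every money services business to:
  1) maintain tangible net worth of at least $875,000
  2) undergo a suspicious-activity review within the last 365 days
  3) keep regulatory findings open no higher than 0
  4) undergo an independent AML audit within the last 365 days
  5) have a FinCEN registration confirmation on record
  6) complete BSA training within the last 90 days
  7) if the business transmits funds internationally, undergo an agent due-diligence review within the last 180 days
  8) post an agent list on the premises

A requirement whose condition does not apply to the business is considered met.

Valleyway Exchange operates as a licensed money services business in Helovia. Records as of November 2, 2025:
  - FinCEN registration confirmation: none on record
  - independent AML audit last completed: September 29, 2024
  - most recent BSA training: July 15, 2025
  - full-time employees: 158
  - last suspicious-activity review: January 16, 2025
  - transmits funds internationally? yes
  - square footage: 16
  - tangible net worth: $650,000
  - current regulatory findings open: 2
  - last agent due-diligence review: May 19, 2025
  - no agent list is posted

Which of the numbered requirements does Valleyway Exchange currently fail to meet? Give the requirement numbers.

1. tangible net worth $650,000 < $875,000 → not met
2. suspicious-activity review 290 days ago vs limit 365 → met
3. regulatory findings open 2 > 0 → not met
4. independent AML audit 399 days ago vs limit 365 → not met
5. FinCEN registration confirmation absent → not met
6. BSA training 110 days ago vs limit 90 → not met
7. condition 'transmits funds internationally' holds; agent due-diligence review 167 days ago vs limit 180 → met
8. agent list absent → not met
Not met: 1, 3, 4, 5, 6, 8

1, 3, 4, 5, 6, 8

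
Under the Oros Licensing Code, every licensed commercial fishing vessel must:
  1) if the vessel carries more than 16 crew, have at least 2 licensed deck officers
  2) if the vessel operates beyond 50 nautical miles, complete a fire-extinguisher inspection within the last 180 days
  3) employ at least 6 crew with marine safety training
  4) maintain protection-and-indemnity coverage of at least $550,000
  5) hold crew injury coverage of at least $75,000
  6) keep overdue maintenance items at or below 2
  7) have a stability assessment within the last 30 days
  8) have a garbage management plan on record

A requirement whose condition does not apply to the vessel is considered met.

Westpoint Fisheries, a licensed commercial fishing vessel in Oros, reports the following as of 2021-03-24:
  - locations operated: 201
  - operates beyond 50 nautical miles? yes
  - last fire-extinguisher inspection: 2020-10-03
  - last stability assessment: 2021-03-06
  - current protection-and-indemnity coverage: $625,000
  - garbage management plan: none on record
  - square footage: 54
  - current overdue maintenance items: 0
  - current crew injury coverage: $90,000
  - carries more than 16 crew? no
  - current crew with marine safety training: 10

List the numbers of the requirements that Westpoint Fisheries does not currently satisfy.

8

1. condition 'carries more than 16 crew' does not hold → requirement n/a → met
2. condition 'operates beyond 50 nautical miles' holds; fire-extinguisher inspection 172 days ago vs limit 180 → met
3. crew with marine safety training 10 ≥ 6 → met
4. protection-and-indemnity coverage $625,000 ≥ $550,000 → met
5. crew injury coverage $90,000 ≥ $75,000 → met
6. overdue maintenance items 0 ≤ 2 → met
7. stability assessment 18 days ago vs limit 30 → met
8. garbage management plan absent → not met
Not met: 8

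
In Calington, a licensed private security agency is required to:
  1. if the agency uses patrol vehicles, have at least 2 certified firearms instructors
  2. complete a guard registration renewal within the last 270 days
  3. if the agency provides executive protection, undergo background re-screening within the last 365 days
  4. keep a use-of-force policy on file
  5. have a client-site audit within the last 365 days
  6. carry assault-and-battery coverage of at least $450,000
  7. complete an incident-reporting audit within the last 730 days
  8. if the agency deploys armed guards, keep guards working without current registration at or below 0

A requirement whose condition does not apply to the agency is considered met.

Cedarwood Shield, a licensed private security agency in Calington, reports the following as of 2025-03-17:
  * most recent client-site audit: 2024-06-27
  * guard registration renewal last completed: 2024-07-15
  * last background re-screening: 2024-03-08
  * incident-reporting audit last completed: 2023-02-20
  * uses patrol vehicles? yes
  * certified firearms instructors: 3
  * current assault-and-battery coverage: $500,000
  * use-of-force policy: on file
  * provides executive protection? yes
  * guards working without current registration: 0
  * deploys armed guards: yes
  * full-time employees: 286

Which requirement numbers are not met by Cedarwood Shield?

3, 7

1. condition 'uses patrol vehicles' holds; certified firearms instructors 3 ≥ 2 → met
2. guard registration renewal 245 days ago vs limit 270 → met
3. condition 'provides executive protection' holds; background re-screening 374 days ago vs limit 365 → not met
4. use-of-force policy present → met
5. client-site audit 263 days ago vs limit 365 → met
6. assault-and-battery coverage $500,000 ≥ $450,000 → met
7. incident-reporting audit 756 days ago vs limit 730 → not met
8. condition 'deploys armed guards' holds; guards working without current registration 0 ≤ 0 → met
Not met: 3, 7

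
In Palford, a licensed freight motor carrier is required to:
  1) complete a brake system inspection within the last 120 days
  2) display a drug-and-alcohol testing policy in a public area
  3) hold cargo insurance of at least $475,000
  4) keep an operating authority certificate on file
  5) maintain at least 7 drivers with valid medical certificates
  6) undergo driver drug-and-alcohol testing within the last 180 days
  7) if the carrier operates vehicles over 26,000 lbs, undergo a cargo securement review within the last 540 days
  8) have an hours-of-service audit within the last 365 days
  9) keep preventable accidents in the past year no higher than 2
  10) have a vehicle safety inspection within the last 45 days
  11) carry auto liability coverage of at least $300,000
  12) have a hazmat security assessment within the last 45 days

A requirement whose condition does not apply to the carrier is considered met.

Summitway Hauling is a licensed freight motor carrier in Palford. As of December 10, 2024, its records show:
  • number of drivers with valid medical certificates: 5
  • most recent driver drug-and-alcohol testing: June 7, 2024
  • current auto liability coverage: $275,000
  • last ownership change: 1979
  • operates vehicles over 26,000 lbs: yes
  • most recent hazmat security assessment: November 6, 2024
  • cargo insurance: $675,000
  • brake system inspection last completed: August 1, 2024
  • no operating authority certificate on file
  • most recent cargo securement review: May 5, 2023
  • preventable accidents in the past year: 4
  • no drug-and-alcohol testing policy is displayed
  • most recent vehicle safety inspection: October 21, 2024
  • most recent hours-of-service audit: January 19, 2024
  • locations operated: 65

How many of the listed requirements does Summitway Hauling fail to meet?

1. brake system inspection 131 days ago vs limit 120 → not met
2. drug-and-alcohol testing policy absent → not met
3. cargo insurance $675,000 ≥ $475,000 → met
4. operating authority certificate absent → not met
5. drivers with valid medical certificates 5 < 7 → not met
6. driver drug-and-alcohol testing 186 days ago vs limit 180 → not met
7. condition 'operates vehicles over 26,000 lbs' holds; cargo securement review 585 days ago vs limit 540 → not met
8. hours-of-service audit 326 days ago vs limit 365 → met
9. preventable accidents in the past year 4 > 2 → not met
10. vehicle safety inspection 50 days ago vs limit 45 → not met
11. auto liability coverage $275,000 < $300,000 → not met
12. hazmat security assessment 34 days ago vs limit 45 → met
Not met: 9 of 12

9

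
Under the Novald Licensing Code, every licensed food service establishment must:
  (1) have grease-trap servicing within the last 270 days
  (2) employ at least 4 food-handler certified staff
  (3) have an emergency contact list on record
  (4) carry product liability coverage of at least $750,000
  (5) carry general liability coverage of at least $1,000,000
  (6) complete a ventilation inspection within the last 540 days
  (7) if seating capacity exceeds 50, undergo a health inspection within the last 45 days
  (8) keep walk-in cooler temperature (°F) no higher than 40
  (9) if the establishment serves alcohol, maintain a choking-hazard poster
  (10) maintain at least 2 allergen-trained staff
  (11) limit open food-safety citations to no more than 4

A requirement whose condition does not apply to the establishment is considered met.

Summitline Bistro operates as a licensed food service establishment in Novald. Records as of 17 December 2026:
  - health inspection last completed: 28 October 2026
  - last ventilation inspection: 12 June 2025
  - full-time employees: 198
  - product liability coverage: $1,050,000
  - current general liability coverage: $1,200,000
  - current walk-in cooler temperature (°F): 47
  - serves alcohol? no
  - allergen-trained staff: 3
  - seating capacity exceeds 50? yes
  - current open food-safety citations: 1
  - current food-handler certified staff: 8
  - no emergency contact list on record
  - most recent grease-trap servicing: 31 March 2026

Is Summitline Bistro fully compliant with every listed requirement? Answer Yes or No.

1. grease-trap servicing 261 days ago vs limit 270 → met
2. food-handler certified staff 8 ≥ 4 → met
3. emergency contact list absent → not met
4. product liability coverage $1,050,000 ≥ $750,000 → met
5. general liability coverage $1,200,000 ≥ $1,000,000 → met
6. ventilation inspection 553 days ago vs limit 540 → not met
7. condition 'seating capacity exceeds 50' holds; health inspection 50 days ago vs limit 45 → not met
8. walk-in cooler temperature (°F) 47 > 40 → not met
9. condition 'serves alcohol' does not hold → requirement n/a → met
10. allergen-trained staff 3 ≥ 2 → met
11. open food-safety citations 1 ≤ 4 → met
Not met: 3, 6, 7, 8

No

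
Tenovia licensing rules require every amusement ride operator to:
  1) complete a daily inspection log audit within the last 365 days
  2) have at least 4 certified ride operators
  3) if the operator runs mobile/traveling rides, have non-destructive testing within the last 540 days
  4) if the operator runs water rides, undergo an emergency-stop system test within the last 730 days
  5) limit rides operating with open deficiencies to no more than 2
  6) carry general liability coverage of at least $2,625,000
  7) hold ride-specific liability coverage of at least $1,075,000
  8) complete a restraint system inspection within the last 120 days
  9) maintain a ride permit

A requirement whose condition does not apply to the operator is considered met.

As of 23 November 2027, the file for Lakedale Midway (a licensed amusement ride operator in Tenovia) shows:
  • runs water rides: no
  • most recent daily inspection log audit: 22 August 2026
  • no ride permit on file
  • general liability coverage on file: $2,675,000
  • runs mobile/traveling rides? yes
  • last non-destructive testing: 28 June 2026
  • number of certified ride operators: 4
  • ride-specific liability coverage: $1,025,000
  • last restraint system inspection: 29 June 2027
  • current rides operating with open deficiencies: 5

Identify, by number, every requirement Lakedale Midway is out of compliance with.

1. daily inspection log audit 458 days ago vs limit 365 → not met
2. certified ride operators 4 ≥ 4 → met
3. condition 'runs mobile/traveling rides' holds; non-destructive testing 513 days ago vs limit 540 → met
4. condition 'runs water rides' does not hold → requirement n/a → met
5. rides operating with open deficiencies 5 > 2 → not met
6. general liability coverage $2,675,000 ≥ $2,625,000 → met
7. ride-specific liability coverage $1,025,000 < $1,075,000 → not met
8. restraint system inspection 147 days ago vs limit 120 → not met
9. ride permit absent → not met
Not met: 1, 5, 7, 8, 9

1, 5, 7, 8, 9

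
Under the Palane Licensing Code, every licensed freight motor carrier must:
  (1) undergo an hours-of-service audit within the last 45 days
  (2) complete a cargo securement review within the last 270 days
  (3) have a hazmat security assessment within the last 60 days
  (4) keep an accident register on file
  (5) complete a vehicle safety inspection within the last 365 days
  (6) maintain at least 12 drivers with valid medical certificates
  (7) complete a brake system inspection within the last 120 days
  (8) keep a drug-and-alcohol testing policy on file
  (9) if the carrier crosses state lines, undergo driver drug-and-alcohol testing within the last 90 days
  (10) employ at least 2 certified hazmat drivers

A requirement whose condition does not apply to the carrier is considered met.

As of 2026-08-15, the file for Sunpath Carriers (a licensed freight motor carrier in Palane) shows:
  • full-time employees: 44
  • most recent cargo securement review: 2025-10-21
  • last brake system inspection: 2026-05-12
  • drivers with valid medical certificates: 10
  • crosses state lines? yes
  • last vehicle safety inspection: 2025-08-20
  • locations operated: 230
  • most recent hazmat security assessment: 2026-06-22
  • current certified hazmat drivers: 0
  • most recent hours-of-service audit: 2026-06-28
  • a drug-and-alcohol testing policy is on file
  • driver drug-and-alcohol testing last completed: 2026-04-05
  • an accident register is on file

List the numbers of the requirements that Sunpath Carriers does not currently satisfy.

1, 2, 6, 9, 10

1. hours-of-service audit 48 days ago vs limit 45 → not met
2. cargo securement review 298 days ago vs limit 270 → not met
3. hazmat security assessment 54 days ago vs limit 60 → met
4. accident register present → met
5. vehicle safety inspection 360 days ago vs limit 365 → met
6. drivers with valid medical certificates 10 < 12 → not met
7. brake system inspection 95 days ago vs limit 120 → met
8. drug-and-alcohol testing policy present → met
9. condition 'crosses state lines' holds; driver drug-and-alcohol testing 132 days ago vs limit 90 → not met
10. certified hazmat drivers 0 < 2 → not met
Not met: 1, 2, 6, 9, 10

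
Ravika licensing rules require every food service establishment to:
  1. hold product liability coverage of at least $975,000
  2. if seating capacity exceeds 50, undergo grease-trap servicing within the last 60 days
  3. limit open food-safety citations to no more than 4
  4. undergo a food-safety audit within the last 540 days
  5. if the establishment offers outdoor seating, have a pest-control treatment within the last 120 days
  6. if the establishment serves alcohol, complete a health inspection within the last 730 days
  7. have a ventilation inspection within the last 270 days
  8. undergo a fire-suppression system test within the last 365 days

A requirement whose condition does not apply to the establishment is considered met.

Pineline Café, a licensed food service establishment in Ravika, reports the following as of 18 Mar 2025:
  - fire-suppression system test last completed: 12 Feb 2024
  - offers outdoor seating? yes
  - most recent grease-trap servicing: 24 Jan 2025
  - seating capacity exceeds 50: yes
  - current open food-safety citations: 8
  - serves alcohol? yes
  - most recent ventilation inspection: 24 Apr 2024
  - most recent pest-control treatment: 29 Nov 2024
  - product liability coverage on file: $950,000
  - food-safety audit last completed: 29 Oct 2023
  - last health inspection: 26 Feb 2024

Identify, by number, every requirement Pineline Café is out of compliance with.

1. product liability coverage $950,000 < $975,000 → not met
2. condition 'seating capacity exceeds 50' holds; grease-trap servicing 53 days ago vs limit 60 → met
3. open food-safety citations 8 > 4 → not met
4. food-safety audit 506 days ago vs limit 540 → met
5. condition 'offers outdoor seating' holds; pest-control treatment 109 days ago vs limit 120 → met
6. condition 'serves alcohol' holds; health inspection 386 days ago vs limit 730 → met
7. ventilation inspection 328 days ago vs limit 270 → not met
8. fire-suppression system test 400 days ago vs limit 365 → not met
Not met: 1, 3, 7, 8

1, 3, 7, 8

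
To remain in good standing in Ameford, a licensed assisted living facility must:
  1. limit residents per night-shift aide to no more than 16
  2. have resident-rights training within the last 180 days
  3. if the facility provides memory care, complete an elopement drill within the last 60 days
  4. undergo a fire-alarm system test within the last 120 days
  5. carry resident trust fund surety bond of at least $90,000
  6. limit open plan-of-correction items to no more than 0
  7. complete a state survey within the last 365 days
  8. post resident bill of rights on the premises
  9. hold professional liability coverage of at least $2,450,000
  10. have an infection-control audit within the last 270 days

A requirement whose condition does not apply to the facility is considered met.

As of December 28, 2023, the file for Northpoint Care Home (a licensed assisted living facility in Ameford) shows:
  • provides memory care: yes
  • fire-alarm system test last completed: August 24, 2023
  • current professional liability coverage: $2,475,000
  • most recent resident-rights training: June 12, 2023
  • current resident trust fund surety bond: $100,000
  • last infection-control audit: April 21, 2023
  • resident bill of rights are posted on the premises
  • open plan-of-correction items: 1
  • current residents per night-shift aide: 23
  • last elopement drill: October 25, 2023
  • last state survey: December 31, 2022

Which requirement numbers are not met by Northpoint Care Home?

1, 2, 3, 4, 6

1. residents per night-shift aide 23 > 16 → not met
2. resident-rights training 199 days ago vs limit 180 → not met
3. condition 'provides memory care' holds; elopement drill 64 days ago vs limit 60 → not met
4. fire-alarm system test 126 days ago vs limit 120 → not met
5. resident trust fund surety bond $100,000 ≥ $90,000 → met
6. open plan-of-correction items 1 > 0 → not met
7. state survey 362 days ago vs limit 365 → met
8. resident bill of rights present → met
9. professional liability coverage $2,475,000 ≥ $2,450,000 → met
10. infection-control audit 251 days ago vs limit 270 → met
Not met: 1, 2, 3, 4, 6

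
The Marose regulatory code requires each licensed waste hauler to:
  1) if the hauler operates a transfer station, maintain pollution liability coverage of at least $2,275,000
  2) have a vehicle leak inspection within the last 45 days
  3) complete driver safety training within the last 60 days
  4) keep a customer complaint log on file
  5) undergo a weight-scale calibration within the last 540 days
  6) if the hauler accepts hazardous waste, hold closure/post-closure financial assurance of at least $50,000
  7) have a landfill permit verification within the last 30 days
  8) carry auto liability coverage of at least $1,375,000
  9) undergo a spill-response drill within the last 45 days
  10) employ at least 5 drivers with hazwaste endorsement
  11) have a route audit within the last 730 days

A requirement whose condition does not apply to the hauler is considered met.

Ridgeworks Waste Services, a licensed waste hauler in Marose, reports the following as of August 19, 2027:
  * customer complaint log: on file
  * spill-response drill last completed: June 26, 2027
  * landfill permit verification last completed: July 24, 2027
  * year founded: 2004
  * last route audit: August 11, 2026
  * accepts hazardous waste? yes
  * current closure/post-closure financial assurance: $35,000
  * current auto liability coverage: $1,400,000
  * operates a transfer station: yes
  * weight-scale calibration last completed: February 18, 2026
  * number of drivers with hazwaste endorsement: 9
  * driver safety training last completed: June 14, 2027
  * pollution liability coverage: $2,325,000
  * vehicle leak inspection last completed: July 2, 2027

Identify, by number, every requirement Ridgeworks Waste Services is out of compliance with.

1. condition 'operates a transfer station' holds; pollution liability coverage $2,325,000 ≥ $2,275,000 → met
2. vehicle leak inspection 48 days ago vs limit 45 → not met
3. driver safety training 66 days ago vs limit 60 → not met
4. customer complaint log present → met
5. weight-scale calibration 547 days ago vs limit 540 → not met
6. condition 'accepts hazardous waste' holds; closure/post-closure financial assurance $35,000 < $50,000 → not met
7. landfill permit verification 26 days ago vs limit 30 → met
8. auto liability coverage $1,400,000 ≥ $1,375,000 → met
9. spill-response drill 54 days ago vs limit 45 → not met
10. drivers with hazwaste endorsement 9 ≥ 5 → met
11. route audit 373 days ago vs limit 730 → met
Not met: 2, 3, 5, 6, 9

2, 3, 5, 6, 9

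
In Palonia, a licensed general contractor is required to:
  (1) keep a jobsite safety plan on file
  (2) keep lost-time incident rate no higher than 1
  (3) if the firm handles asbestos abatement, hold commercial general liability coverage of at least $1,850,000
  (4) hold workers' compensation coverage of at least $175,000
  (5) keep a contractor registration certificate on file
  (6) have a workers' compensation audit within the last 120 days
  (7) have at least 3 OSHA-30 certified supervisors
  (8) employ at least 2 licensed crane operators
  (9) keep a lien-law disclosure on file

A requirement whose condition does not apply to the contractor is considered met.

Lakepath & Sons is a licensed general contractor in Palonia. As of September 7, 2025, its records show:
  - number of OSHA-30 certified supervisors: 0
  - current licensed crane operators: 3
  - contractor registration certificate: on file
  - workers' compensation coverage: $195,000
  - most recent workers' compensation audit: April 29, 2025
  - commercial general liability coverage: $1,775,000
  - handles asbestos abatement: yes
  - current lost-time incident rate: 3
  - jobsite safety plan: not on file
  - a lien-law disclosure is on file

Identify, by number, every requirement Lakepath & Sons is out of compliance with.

1. jobsite safety plan absent → not met
2. lost-time incident rate 3 > 1 → not met
3. condition 'handles asbestos abatement' holds; commercial general liability coverage $1,775,000 < $1,850,000 → not met
4. workers' compensation coverage $195,000 ≥ $175,000 → met
5. contractor registration certificate present → met
6. workers' compensation audit 131 days ago vs limit 120 → not met
7. OSHA-30 certified supervisors 0 < 3 → not met
8. licensed crane operators 3 ≥ 2 → met
9. lien-law disclosure present → met
Not met: 1, 2, 3, 6, 7

1, 2, 3, 6, 7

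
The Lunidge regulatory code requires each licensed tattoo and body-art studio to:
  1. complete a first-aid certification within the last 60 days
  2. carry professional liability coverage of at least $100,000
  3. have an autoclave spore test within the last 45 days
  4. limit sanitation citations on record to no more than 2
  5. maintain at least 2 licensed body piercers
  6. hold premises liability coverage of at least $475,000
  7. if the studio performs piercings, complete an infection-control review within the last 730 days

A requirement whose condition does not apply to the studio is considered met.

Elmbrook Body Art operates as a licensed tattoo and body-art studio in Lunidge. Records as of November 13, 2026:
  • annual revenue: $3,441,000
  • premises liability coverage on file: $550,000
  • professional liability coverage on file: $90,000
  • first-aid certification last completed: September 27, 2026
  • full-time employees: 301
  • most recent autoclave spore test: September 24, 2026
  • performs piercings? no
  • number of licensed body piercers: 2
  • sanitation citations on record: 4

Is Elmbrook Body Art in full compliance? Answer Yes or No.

No

1. first-aid certification 47 days ago vs limit 60 → met
2. professional liability coverage $90,000 < $100,000 → not met
3. autoclave spore test 50 days ago vs limit 45 → not met
4. sanitation citations on record 4 > 2 → not met
5. licensed body piercers 2 ≥ 2 → met
6. premises liability coverage $550,000 ≥ $475,000 → met
7. condition 'performs piercings' does not hold → requirement n/a → met
Not met: 2, 3, 4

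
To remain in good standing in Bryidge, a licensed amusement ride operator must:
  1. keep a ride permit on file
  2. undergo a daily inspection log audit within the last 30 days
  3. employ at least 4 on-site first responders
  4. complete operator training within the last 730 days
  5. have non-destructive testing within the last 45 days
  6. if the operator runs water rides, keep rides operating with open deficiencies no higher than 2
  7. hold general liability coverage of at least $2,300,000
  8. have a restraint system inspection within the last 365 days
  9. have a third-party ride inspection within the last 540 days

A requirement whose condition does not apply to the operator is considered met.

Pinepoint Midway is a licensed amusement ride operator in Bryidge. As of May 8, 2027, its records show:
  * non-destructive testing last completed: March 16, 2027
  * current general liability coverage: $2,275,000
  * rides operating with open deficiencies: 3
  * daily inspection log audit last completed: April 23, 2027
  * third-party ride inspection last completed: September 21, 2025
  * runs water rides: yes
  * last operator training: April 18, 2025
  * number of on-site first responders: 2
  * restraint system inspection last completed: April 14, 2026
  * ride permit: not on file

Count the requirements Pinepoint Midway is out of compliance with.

1. ride permit absent → not met
2. daily inspection log audit 15 days ago vs limit 30 → met
3. on-site first responders 2 < 4 → not met
4. operator training 750 days ago vs limit 730 → not met
5. non-destructive testing 53 days ago vs limit 45 → not met
6. condition 'runs water rides' holds; rides operating with open deficiencies 3 > 2 → not met
7. general liability coverage $2,275,000 < $2,300,000 → not met
8. restraint system inspection 389 days ago vs limit 365 → not met
9. third-party ride inspection 594 days ago vs limit 540 → not met
Not met: 8 of 9

8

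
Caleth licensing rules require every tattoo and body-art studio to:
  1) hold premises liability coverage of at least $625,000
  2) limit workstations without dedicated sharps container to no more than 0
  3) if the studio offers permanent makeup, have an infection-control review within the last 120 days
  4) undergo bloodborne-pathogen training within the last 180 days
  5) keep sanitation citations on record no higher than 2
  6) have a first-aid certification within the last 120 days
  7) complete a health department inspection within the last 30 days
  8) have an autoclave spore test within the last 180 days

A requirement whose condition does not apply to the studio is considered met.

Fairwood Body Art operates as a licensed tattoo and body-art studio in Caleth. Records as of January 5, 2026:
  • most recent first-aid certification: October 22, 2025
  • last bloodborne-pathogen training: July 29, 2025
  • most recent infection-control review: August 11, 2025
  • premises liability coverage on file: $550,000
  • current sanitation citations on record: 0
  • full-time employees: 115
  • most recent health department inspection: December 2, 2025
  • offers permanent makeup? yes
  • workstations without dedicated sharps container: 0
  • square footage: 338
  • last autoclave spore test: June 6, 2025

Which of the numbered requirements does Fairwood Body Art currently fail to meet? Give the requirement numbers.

1. premises liability coverage $550,000 < $625,000 → not met
2. workstations without dedicated sharps container 0 ≤ 0 → met
3. condition 'offers permanent makeup' holds; infection-control review 147 days ago vs limit 120 → not met
4. bloodborne-pathogen training 160 days ago vs limit 180 → met
5. sanitation citations on record 0 ≤ 2 → met
6. first-aid certification 75 days ago vs limit 120 → met
7. health department inspection 34 days ago vs limit 30 → not met
8. autoclave spore test 213 days ago vs limit 180 → not met
Not met: 1, 3, 7, 8

1, 3, 7, 8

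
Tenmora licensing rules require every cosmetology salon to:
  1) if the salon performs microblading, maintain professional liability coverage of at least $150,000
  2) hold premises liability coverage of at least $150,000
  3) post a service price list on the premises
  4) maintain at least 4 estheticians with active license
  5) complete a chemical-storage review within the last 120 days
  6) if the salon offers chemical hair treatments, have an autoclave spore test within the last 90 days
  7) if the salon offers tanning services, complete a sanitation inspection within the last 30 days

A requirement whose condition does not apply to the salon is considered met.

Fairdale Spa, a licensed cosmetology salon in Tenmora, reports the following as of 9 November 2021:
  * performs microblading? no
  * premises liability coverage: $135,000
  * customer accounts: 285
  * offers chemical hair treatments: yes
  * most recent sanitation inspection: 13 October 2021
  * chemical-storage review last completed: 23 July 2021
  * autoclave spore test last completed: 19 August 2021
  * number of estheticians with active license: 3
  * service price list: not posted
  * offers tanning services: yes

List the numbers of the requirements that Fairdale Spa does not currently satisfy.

2, 3, 4

1. condition 'performs microblading' does not hold → requirement n/a → met
2. premises liability coverage $135,000 < $150,000 → not met
3. service price list absent → not met
4. estheticians with active license 3 < 4 → not met
5. chemical-storage review 109 days ago vs limit 120 → met
6. condition 'offers chemical hair treatments' holds; autoclave spore test 82 days ago vs limit 90 → met
7. condition 'offers tanning services' holds; sanitation inspection 27 days ago vs limit 30 → met
Not met: 2, 3, 4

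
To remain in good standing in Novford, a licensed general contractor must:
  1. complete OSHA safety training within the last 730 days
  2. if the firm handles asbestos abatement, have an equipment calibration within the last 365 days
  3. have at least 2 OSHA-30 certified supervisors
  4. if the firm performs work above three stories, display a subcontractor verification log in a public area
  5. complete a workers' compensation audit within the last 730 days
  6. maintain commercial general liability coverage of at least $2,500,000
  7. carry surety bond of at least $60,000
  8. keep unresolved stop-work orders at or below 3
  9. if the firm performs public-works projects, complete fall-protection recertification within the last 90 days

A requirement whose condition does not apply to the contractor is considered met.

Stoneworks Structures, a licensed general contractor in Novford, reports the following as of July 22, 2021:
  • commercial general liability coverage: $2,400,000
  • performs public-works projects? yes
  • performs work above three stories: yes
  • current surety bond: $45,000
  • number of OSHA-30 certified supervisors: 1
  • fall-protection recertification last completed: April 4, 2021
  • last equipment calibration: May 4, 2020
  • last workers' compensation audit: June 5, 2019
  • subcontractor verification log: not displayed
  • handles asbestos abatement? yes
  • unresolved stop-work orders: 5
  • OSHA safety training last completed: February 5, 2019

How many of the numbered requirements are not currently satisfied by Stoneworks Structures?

9

1. OSHA safety training 898 days ago vs limit 730 → not met
2. condition 'handles asbestos abatement' holds; equipment calibration 444 days ago vs limit 365 → not met
3. OSHA-30 certified supervisors 1 < 2 → not met
4. condition 'performs work above three stories' holds; subcontractor verification log absent → not met
5. workers' compensation audit 778 days ago vs limit 730 → not met
6. commercial general liability coverage $2,400,000 < $2,500,000 → not met
7. surety bond $45,000 < $60,000 → not met
8. unresolved stop-work orders 5 > 3 → not met
9. condition 'performs public-works projects' holds; fall-protection recertification 109 days ago vs limit 90 → not met
Not met: 9 of 9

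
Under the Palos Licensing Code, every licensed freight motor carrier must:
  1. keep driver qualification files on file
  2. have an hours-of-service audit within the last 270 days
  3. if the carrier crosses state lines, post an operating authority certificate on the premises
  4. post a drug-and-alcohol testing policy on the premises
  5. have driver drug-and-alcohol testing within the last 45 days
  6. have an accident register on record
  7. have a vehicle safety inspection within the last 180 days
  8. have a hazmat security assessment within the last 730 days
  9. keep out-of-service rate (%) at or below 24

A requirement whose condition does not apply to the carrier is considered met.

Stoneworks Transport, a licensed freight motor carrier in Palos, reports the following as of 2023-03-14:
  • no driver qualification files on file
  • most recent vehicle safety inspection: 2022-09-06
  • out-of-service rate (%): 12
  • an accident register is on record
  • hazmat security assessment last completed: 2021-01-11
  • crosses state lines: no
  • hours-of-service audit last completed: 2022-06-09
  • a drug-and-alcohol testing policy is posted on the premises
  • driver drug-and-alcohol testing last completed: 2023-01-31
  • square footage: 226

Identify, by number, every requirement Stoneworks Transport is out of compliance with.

1, 2, 7, 8

1. driver qualification files absent → not met
2. hours-of-service audit 278 days ago vs limit 270 → not met
3. condition 'crosses state lines' does not hold → requirement n/a → met
4. drug-and-alcohol testing policy present → met
5. driver drug-and-alcohol testing 42 days ago vs limit 45 → met
6. accident register present → met
7. vehicle safety inspection 189 days ago vs limit 180 → not met
8. hazmat security assessment 792 days ago vs limit 730 → not met
9. out-of-service rate (%) 12 ≤ 24 → met
Not met: 1, 2, 7, 8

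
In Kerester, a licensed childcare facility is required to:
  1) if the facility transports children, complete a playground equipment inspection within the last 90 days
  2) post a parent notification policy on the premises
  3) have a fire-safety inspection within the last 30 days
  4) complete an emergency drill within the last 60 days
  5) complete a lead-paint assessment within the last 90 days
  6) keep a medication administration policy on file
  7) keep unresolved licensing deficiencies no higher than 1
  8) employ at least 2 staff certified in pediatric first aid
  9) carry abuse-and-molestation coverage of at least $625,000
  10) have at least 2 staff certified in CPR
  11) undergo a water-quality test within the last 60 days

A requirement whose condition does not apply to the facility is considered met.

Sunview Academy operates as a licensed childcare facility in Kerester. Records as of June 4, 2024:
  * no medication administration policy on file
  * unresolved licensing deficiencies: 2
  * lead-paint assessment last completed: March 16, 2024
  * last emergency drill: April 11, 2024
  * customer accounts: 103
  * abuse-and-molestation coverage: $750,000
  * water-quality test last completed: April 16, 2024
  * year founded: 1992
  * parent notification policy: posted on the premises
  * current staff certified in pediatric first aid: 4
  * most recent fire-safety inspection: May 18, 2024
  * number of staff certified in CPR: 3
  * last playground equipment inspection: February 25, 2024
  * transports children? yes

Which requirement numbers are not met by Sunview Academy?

1. condition 'transports children' holds; playground equipment inspection 100 days ago vs limit 90 → not met
2. parent notification policy present → met
3. fire-safety inspection 17 days ago vs limit 30 → met
4. emergency drill 54 days ago vs limit 60 → met
5. lead-paint assessment 80 days ago vs limit 90 → met
6. medication administration policy absent → not met
7. unresolved licensing deficiencies 2 > 1 → not met
8. staff certified in pediatric first aid 4 ≥ 2 → met
9. abuse-and-molestation coverage $750,000 ≥ $625,000 → met
10. staff certified in CPR 3 ≥ 2 → met
11. water-quality test 49 days ago vs limit 60 → met
Not met: 1, 6, 7

1, 6, 7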